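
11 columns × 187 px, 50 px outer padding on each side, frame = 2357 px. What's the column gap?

Take off 100 px of margins, leaving 2257 px.
Columns use 2057 px, leaving 200 px across 10 column gaps = 20 px each.

20 px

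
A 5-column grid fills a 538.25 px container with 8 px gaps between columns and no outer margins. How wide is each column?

5c + 4·8 = 538.25 → 5c = 506.25 → c = 101.25 px.

101.25 px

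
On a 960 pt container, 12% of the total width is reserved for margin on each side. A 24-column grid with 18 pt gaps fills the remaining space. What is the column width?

960 × (1 − 2·12%) = 960 × 76% = 729.6 pt for the columns.
24 columns + 23 gaps: 24c + 23·18 = 729.6.
24c = 729.6 − 414 = 315.6, so c = 13.15 pt.

13.15 pt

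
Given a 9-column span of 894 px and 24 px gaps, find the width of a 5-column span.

486 px

9c + 8·24 = 894 → 9c = 702 → c = 78 px.
Span of 5: 5·78 + 4·24 = 390 + 96 = 486 px.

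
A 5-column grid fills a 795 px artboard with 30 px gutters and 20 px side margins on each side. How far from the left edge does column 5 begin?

648 px

Subtract both margins: 795 − 2·20 = 755 px.
5 columns + 4 gutters: 5c + 4·30 = 755.
5c = 755 − 120 = 635, so c = 127 px.
Column 5 starts at margin + 4·(column + gutter) = 20 + 4·157 = 648 px.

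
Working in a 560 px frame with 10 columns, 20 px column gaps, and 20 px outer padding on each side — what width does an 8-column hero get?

Subtract both margins: 560 − 2·20 = 520 px.
Subtracting 9 column gaps of 20 leaves 340 for 10 columns, so c = 34 px.
8 columns plus 7 column gaps: 272 + 140 = 412 px.

412 px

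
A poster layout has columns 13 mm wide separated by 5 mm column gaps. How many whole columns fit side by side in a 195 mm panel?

Each extra column adds 13 + 5 = 18 mm.
(195 + 5) / 18 = 11.11, so 11 columns fit.

11 columns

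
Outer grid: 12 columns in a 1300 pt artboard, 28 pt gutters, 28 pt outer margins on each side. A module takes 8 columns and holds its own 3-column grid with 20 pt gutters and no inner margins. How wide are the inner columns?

Outer content = 1300 − 2·28 = 1244 pt.
12 columns + 11 gutters: 12c + 11·28 = 1244.
12c = 1244 − 308 = 936, so c = 78 pt.
Span of 8: 8·78 + 7·28 = 624 + 196 = 820 pt.
3d + 2·20 = 820 → 3d = 780 → d = 260 pt.

260 pt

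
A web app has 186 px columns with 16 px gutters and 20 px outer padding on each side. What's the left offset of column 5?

Column 5 starts at margin + 4·(column + gutter) = 20 + 4·202 = 828 px.

828 px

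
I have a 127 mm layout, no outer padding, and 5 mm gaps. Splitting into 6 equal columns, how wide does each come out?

17 mm

6c + 5·5 = 127 → 6c = 102 → c = 17 mm.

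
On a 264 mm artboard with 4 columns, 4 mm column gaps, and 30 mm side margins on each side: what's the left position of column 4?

186 mm

Take off 60 mm of margins, leaving 204 mm.
204 − 3·4 = 192; ÷4 gives c = 48 mm.
Each column+gutter stride is 52 mm; 3 of them past the 30 mm margin is 30 + 156 = 186 mm.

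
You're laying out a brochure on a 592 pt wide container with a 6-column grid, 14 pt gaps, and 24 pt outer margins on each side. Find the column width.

79 pt

Content width = 592 − 2·24 = 544 pt.
544 − 5·14 = 474; ÷6 gives c = 79 pt.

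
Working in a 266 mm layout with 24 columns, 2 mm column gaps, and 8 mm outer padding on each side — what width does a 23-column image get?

Content width = 266 − 2·8 = 250 mm.
250 − 23·2 = 204; ÷24 gives c = 8.5 mm.
Span of 23: 23·8.5 + 22·2 = 195.5 + 44 = 239.5 mm.

239.5 mm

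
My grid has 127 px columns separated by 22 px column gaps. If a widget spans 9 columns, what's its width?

9-column span = 9·127 + 8·22 = 1319 px.

1319 px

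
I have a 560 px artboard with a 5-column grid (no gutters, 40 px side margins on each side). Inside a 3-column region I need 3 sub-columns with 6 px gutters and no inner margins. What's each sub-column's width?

92 px

Outer content = 560 − 2·40 = 480 px.
480 / 5 = 96 px per column.
With no gutters, 3 columns span 3·96 = 288 px.
288 − 2·6 = 276; ÷3 gives d = 92 px.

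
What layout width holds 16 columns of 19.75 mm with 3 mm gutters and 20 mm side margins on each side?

401 mm

Layout = 2·20 + 16·19.75 + 15·3 = 40 + 316 + 45 = 401 mm.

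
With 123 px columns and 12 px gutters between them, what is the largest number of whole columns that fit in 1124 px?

8 columns: 8·123 + 7·12 = 1068 px ≤ 1124.
9 columns: 1203 px > 1124. So 8.

8 columns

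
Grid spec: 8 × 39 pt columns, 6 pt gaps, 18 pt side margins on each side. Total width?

390 pt

Canvas = 2·18 + 8·39 + 7·6 = 36 + 312 + 42 = 390 pt.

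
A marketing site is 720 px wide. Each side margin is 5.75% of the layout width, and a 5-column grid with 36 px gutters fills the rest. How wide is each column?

Margins: 5.75% × 720 = 41.4 px each, so content = 720 − 82.8 = 637.2 px.
5c + 4·36 = 637.2 → 5c = 493.2 → c = 98.64 px.

98.64 px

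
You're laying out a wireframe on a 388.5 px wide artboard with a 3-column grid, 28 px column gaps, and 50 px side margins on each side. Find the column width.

77.5 px

Subtract both margins: 388.5 − 2·50 = 288.5 px.
3 columns + 2 column gaps: 3c + 2·28 = 288.5.
3c = 288.5 − 56 = 232.5, so c = 77.5 px.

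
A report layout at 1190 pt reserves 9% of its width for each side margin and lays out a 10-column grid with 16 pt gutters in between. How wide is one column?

83.18 pt

1190 × (1 − 2·9%) = 1190 × 82% = 975.8 pt for the columns.
975.8 − 9·16 = 831.8; ÷10 gives c = 83.18 pt.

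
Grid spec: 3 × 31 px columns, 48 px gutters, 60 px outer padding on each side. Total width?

309 px

Adding margins, columns and gutters: 120 + 93 + 96 = 309 px.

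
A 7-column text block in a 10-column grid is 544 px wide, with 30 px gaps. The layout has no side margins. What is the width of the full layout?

790 px

7 columns + 6 gaps: 7c + 6·30 = 544.
7c = 544 − 180 = 364, so c = 52 px.
Total width: 10·52 + 9·30 = 790 px.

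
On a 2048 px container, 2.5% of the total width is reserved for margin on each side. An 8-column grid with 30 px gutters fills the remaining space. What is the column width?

Each margin = 2.5% of 2048 = 51.2 px; content = 2048 − 2·51.2 = 1945.6 px.
8c + 7·30 = 1945.6 → 8c = 1735.6 → c = 216.95 px.

216.95 px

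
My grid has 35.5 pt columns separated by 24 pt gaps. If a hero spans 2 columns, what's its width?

2 columns plus 1 gap: 71 + 24 = 95 pt.

95 pt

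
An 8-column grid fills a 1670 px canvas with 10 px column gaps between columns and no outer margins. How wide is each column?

1670 − 7·10 = 1600; ÷8 gives c = 200 px.

200 px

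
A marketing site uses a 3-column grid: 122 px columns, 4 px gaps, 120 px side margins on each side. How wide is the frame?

614 px

Frame = 2·120 + 3·122 + 2·4 = 240 + 366 + 8 = 614 px.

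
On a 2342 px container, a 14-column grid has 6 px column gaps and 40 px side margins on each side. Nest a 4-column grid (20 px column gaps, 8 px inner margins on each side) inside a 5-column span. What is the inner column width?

Outer content = 2342 − 2·40 = 2262 px.
14 columns + 13 column gaps: 14c + 13·6 = 2262.
14c = 2262 − 78 = 2184, so c = 156 px.
5-column span = 5·156 + 4·6 = 804 px.
Inner content = 804 − 2·8 = 788 px.
4d + 3·20 = 788 → 4d = 728 → d = 182 px.

182 px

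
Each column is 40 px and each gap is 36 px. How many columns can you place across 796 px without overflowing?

10 columns

k columns need k·40 + (k−1)·36 = k·76 − 36.
k·76 − 36 ≤ 796 → k ≤ 832 / 76 ≈ 10.95, so k = 10.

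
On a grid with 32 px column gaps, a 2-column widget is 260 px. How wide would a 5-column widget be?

698 px

Subtracting 1 column gap of 32 leaves 228 for 2 columns, so c = 114 px.
5 columns plus 4 column gaps: 570 + 128 = 698 px.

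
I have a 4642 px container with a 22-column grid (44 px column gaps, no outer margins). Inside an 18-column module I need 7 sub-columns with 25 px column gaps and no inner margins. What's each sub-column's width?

22c + 21·44 = 4642 → 22c = 3718 → c = 169 px.
18 columns plus 17 column gaps: 3042 + 748 = 3790 px.
7 columns + 6 column gaps: 7d + 6·25 = 3790.
7d = 3790 − 150 = 3640, so d = 520 px.

520 px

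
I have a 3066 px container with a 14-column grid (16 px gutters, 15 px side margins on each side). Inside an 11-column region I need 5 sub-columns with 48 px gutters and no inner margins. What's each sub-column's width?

438 px

Take off 30 px of margins, leaving 3036 px.
3036 − 13·16 = 2828; ÷14 gives c = 202 px.
11-column span = 11·202 + 10·16 = 2382 px.
5 columns + 4 gutters: 5d + 4·48 = 2382.
5d = 2382 − 192 = 2190, so d = 438 px.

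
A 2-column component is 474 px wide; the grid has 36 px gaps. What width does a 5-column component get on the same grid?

2c + 1·36 = 474 → 2c = 438 → c = 219 px.
Span of 5: 5·219 + 4·36 = 1095 + 144 = 1239 px.

1239 px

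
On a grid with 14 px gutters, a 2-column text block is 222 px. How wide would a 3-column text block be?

2 columns + 1 gutter: 2c + 1·14 = 222.
2c = 222 − 14 = 208, so c = 104 px.
Span of 3: 3·104 + 2·14 = 312 + 28 = 340 px.

340 px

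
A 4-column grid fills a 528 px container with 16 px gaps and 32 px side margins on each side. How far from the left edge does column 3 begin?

Subtract both margins: 528 − 2·32 = 464 px.
4c + 3·16 = 464 → 4c = 416 → c = 104 px.
Column 3 starts at margin + 2·(column + gutter) = 32 + 2·120 = 272 px.

272 px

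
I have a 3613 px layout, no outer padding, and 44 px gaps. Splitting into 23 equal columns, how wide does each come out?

23c + 22·44 = 3613 → 23c = 2645 → c = 115 px.

115 px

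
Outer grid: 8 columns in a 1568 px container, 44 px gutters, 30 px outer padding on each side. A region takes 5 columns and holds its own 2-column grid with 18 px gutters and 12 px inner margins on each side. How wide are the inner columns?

442 px

Take off 60 px of margins, leaving 1508 px.
Subtracting 7 gutters of 44 leaves 1200 for 8 columns, so c = 150 px.
5 columns plus 4 gutters: 750 + 176 = 926 px.
Inner content = 926 − 2·12 = 902 px.
902 − 1·18 = 884; ÷2 gives d = 442 px.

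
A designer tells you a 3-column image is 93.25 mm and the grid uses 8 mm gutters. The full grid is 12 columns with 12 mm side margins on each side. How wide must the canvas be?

421 mm

Subtracting 2 gutters of 8 leaves 77.25 for 3 columns, so c = 25.75 mm.
Total width: 2·12 + 12·25.75 + 11·8 = 421 mm.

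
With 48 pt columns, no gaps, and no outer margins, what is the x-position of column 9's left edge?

384 pt

No margin, so column 9 starts at 8·(column + gutter) = 8·48 = 384 pt.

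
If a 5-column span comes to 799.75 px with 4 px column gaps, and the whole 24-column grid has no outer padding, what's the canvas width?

3854 px

5 columns + 4 column gaps: 5c + 4·4 = 799.75.
5c = 799.75 − 16 = 783.75, so c = 156.75 px.
Canvas = 24·156.75 + 23·4 = 3762 + 92 = 3854 px.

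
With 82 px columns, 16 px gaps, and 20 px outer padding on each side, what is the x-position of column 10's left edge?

Before column 10: the margin + 9 columns + 9 gaps.
Offset = 20 + 9·(82 + 16) = 20 + 882 = 902 px.

902 px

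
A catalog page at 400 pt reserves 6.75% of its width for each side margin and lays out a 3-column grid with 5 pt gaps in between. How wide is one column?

112 pt

Each margin = 6.75% of 400 = 27 pt; content = 400 − 2·27 = 346 pt.
3 columns + 2 gaps: 3c + 2·5 = 346.
3c = 346 − 10 = 336, so c = 112 pt.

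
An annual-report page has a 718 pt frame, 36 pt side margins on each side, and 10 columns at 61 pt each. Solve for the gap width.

Content width = 718 − 2·36 = 646 pt.
10·61 + 9g = 646 → 9g = 36 → g = 4 pt.

4 pt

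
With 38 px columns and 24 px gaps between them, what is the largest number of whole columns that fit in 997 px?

16 columns

k columns need k·38 + (k−1)·24 = k·62 − 24.
k·62 − 24 ≤ 997 → k ≤ 1021 / 62 ≈ 16.47, so k = 16.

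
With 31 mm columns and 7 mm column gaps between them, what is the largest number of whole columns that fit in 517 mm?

Each extra column adds 31 + 7 = 38 mm.
(517 + 7) / 38 = 13.79, so 13 columns fit.

13 columns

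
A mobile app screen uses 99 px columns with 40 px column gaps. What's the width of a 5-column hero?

655 px

5 columns plus 4 column gaps: 495 + 160 = 655 px.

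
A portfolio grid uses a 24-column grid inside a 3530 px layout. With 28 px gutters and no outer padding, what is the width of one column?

120.25 px

Subtracting 23 gutters of 28 leaves 2886 for 24 columns, so c = 120.25 px.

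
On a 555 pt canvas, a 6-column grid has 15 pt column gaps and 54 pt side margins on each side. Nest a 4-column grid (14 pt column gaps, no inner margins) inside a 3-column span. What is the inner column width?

Subtract both margins: 555 − 2·54 = 447 pt.
Subtracting 5 column gaps of 15 leaves 372 for 6 columns, so c = 62 pt.
3-column span = 3·62 + 2·15 = 216 pt.
Subtracting 3 column gaps of 14 leaves 174 for 4 columns, so d = 43.5 pt.

43.5 pt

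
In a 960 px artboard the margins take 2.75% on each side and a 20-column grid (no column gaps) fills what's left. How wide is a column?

45.36 px

Each margin = 2.75% of 960 = 26.4 px; content = 960 − 2·26.4 = 907.2 px.
With no column gaps, each column is 907.2/20 = 45.36 px.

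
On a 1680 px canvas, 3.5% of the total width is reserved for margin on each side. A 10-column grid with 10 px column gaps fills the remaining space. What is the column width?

147.24 px

Margins: 3.5% × 1680 = 58.8 px each, so content = 1680 − 117.6 = 1562.4 px.
1562.4 − 9·10 = 1472.4; ÷10 gives c = 147.24 px.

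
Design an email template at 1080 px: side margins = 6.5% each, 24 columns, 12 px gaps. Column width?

27.65 px

Each margin = 6.5% of 1080 = 70.2 px; content = 1080 − 2·70.2 = 939.6 px.
24c + 23·12 = 939.6 → 24c = 663.6 → c = 27.65 px.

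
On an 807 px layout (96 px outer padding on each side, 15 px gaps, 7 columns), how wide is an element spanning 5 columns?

435 px

Take off 192 px of margins, leaving 615 px.
7c + 6·15 = 615 → 7c = 525 → c = 75 px.
Span of 5: 5·75 + 4·15 = 375 + 60 = 435 px.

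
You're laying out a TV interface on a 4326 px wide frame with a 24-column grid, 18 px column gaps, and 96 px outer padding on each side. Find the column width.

Content width = 4326 − 2·96 = 4134 px.
24c + 23·18 = 4134 → 24c = 3720 → c = 155 px.

155 px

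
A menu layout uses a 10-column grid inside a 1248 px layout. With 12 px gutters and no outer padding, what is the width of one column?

10 columns + 9 gutters: 10c + 9·12 = 1248.
10c = 1248 − 108 = 1140, so c = 114 px.

114 px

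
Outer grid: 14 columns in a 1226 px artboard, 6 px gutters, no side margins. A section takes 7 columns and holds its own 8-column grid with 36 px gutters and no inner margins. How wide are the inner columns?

14 columns + 13 gutters: 14c + 13·6 = 1226.
14c = 1226 − 78 = 1148, so c = 82 px.
7 columns plus 6 gutters: 574 + 36 = 610 px.
8 columns + 7 gutters: 8d + 7·36 = 610.
8d = 610 − 252 = 358, so d = 44.75 px.

44.75 px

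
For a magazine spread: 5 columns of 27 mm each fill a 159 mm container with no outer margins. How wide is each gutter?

Columns use 135 mm, leaving 24 mm across 4 gutters = 6 mm each.

6 mm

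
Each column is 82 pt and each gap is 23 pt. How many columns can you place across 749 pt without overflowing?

7 columns

k columns need k·82 + (k−1)·23 = k·105 − 23.
k·105 − 23 ≤ 749 → k ≤ 772 / 105 ≈ 7.35, so k = 7.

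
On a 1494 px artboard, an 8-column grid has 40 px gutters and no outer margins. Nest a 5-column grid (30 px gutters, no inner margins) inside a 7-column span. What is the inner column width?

236.45 px

Subtracting 7 gutters of 40 leaves 1214 for 8 columns, so c = 151.75 px.
Span of 7: 7·151.75 + 6·40 = 1062.25 + 240 = 1302.25 px.
Subtracting 4 gutters of 30 leaves 1182.25 for 5 columns, so d = 236.45 px.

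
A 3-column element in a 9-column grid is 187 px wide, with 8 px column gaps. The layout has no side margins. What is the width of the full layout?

3c + 2·8 = 187 → 3c = 171 → c = 57 px.
Summing: 513 + 64 = 577 px.

577 px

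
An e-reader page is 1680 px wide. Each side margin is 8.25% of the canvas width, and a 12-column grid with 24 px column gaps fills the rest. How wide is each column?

Each margin = 8.25% of 1680 = 138.6 px; content = 1680 − 2·138.6 = 1402.8 px.
12 columns + 11 column gaps: 12c + 11·24 = 1402.8.
12c = 1402.8 − 264 = 1138.8, so c = 94.9 px.

94.9 px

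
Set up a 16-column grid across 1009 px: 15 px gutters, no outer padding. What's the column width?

49 px

16 columns + 15 gutters: 16c + 15·15 = 1009.
16c = 1009 − 225 = 784, so c = 49 px.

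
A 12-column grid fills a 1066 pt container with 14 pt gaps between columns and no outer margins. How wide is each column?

76 pt

1066 − 11·14 = 912; ÷12 gives c = 76 pt.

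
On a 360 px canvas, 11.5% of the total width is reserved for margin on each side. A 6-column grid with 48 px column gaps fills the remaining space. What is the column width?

Margins: 11.5% × 360 = 41.4 px each, so content = 360 − 82.8 = 277.2 px.
Subtracting 5 column gaps of 48 leaves 37.2 for 6 columns, so c = 6.2 px.

6.2 px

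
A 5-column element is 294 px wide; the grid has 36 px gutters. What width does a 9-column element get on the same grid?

558 px

5 columns + 4 gutters: 5c + 4·36 = 294.
5c = 294 − 144 = 150, so c = 30 px.
9-column span = 9·30 + 8·36 = 558 px.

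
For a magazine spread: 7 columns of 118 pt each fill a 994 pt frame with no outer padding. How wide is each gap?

7·118 + 6g = 994 → 6g = 168 → g = 28 pt.

28 pt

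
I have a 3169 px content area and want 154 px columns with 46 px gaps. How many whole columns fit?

Each extra column adds 154 + 46 = 200 px.
(3169 + 46) / 200 = 16.07, so 16 columns fit.

16 columns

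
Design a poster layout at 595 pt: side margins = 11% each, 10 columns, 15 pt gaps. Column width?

595 × (1 − 2·11%) = 595 × 78% = 464.1 pt for the columns.
464.1 − 9·15 = 329.1; ÷10 gives c = 32.91 pt.

32.91 pt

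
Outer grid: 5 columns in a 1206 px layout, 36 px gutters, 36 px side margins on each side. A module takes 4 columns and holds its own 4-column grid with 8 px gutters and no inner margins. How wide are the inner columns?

Take off 72 px of margins, leaving 1134 px.
5c + 4·36 = 1134 → 5c = 990 → c = 198 px.
4-column span = 4·198 + 3·36 = 900 px.
4 columns + 3 gutters: 4d + 3·8 = 900.
4d = 900 − 24 = 876, so d = 219 px.

219 px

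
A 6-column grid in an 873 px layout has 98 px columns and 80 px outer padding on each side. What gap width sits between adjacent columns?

Content width = 873 − 2·80 = 713 px.
6·98 + 5g = 713 → 5g = 125 → g = 25 px.

25 px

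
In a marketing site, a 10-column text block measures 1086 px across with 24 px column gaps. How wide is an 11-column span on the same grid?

1086 − 9·24 = 870; ÷10 gives c = 87 px.
11 columns plus 10 column gaps: 957 + 240 = 1197 px.

1197 px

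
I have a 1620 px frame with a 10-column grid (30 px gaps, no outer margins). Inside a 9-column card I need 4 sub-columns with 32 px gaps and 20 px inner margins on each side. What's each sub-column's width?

10 columns + 9 gaps: 10c + 9·30 = 1620.
10c = 1620 − 270 = 1350, so c = 135 px.
9 columns plus 8 gaps: 1215 + 240 = 1455 px.
Inner content = 1455 − 2·20 = 1415 px.
4 columns + 3 gaps: 4d + 3·32 = 1415.
4d = 1415 − 96 = 1319, so d = 329.75 px.

329.75 px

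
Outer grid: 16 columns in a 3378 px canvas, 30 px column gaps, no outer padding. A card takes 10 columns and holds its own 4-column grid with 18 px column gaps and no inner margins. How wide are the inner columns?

Subtracting 15 column gaps of 30 leaves 2928 for 16 columns, so c = 183 px.
10 columns plus 9 column gaps: 1830 + 270 = 2100 px.
Subtracting 3 column gaps of 18 leaves 2046 for 4 columns, so d = 511.5 px.

511.5 px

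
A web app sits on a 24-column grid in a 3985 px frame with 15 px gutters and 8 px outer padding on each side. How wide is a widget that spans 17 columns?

2807 px

Take off 16 px of margins, leaving 3969 px.
Subtracting 23 gutters of 15 leaves 3624 for 24 columns, so c = 151 px.
17 columns plus 16 gutters: 2567 + 240 = 2807 px.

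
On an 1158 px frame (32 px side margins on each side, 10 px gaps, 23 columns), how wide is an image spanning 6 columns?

278 px

Take off 64 px of margins, leaving 1094 px.
Subtracting 22 gaps of 10 leaves 874 for 23 columns, so c = 38 px.
6-column span = 6·38 + 5·10 = 278 px.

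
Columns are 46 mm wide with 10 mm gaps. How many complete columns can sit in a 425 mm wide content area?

7 columns: 7·46 + 6·10 = 382 mm ≤ 425.
8 columns: 438 mm > 425. So 7.

7 columns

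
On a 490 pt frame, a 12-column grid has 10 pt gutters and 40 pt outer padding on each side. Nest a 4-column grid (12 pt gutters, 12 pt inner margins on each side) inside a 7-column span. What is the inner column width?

Inside the margins: 490 − 80 = 410 pt.
410 − 11·10 = 300; ÷12 gives c = 25 pt.
7 columns plus 6 gutters: 175 + 60 = 235 pt.
Inner content = 235 − 2·12 = 211 pt.
211 − 3·12 = 175; ÷4 gives d = 43.75 pt.

43.75 pt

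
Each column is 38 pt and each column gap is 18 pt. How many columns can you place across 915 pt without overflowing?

16 columns: 16·38 + 15·18 = 878 pt ≤ 915.
17 columns: 934 pt > 915. So 16.

16 columns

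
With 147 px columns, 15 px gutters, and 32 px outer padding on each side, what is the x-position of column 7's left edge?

Column 7 starts at margin + 6·(column + gutter) = 32 + 6·162 = 1004 px.

1004 px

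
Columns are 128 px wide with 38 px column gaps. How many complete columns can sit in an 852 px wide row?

5 columns

Each extra column adds 128 + 38 = 166 px.
(852 + 38) / 166 = 5.36, so 5 columns fit.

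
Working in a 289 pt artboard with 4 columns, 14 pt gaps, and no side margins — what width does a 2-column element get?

137.5 pt

289 − 3·14 = 247; ÷4 gives c = 61.75 pt.
2-column span = 2·61.75 + 1·14 = 137.5 pt.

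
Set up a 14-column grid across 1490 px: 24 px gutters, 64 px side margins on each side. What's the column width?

Content width = 1490 − 2·64 = 1362 px.
Subtracting 13 gutters of 24 leaves 1050 for 14 columns, so c = 75 px.

75 px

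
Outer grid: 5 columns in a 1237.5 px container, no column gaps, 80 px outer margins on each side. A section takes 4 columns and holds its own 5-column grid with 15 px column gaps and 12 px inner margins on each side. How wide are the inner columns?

155.6 px

Inside the margins: 1237.5 − 160 = 1077.5 px.
5c = 1077.5 → c = 215.5 px.
4-column span = 4·215.5 = 862 px.
Inner content = 862 − 2·12 = 838 px.
5 columns + 4 column gaps: 5d + 4·15 = 838.
5d = 838 − 60 = 778, so d = 155.6 px.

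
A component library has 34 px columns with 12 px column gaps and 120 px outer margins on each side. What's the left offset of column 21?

1040 px

Column 21 starts at margin + 20·(column + gutter) = 120 + 20·46 = 1040 px.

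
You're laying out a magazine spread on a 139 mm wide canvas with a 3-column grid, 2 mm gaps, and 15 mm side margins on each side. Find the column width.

Inside the margins: 139 − 30 = 109 mm.
3c + 2·2 = 109 → 3c = 105 → c = 35 mm.

35 mm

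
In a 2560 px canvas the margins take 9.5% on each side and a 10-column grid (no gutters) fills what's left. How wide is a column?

Margins: 9.5% × 2560 = 243.2 px each, so content = 2560 − 486.4 = 2073.6 px.
With no gutters, each column is 2073.6/10 = 207.36 px.

207.36 px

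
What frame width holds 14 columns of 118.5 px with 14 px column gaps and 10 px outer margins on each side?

Total width: 2·10 + 14·118.5 + 13·14 = 1861 px.

1861 px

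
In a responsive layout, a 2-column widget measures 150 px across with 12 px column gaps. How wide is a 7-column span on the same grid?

2c + 1·12 = 150 → 2c = 138 → c = 69 px.
7 columns plus 6 column gaps: 483 + 72 = 555 px.

555 px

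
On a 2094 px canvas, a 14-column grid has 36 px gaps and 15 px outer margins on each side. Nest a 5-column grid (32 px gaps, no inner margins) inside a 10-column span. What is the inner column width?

Subtract both margins: 2094 − 2·15 = 2064 px.
Subtracting 13 gaps of 36 leaves 1596 for 14 columns, so c = 114 px.
Span of 10: 10·114 + 9·36 = 1140 + 324 = 1464 px.
5d + 4·32 = 1464 → 5d = 1336 → d = 267.2 px.

267.2 px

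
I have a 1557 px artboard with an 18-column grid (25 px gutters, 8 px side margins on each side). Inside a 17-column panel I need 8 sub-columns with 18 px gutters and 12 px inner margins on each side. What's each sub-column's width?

163 px

Outer content = 1557 − 2·8 = 1541 px.
Subtracting 17 gutters of 25 leaves 1116 for 18 columns, so c = 62 px.
17 columns plus 16 gutters: 1054 + 400 = 1454 px.
Inner content = 1454 − 2·12 = 1430 px.
Subtracting 7 gutters of 18 leaves 1304 for 8 columns, so d = 163 px.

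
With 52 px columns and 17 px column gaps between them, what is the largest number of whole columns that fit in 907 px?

13 columns

13 columns: 13·52 + 12·17 = 880 px ≤ 907.
14 columns: 949 px > 907. So 13.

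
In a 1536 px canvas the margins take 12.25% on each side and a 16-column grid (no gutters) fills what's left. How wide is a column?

1536 × (1 − 2·12.25%) = 1536 × 75.5% = 1159.68 px for the columns.
16c = 1159.68 → c = 72.48 px.

72.48 px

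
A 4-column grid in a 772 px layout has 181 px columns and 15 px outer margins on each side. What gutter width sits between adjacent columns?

Content width = 772 − 2·15 = 742 px.
4 columns take 4·181 = 724 px; remaining 18 splits into 3 gutters.
g = 18 / 3 = 6 px.

6 px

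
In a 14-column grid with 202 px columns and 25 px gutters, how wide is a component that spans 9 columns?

9 columns plus 8 gutters: 1818 + 200 = 2018 px.

2018 px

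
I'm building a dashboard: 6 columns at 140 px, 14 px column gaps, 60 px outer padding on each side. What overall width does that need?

1030 px

Total width: 2·60 + 6·140 + 5·14 = 1030 px.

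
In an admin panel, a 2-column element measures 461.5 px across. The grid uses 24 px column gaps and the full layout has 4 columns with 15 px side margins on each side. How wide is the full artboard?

977 px

Subtracting 1 column gap of 24 leaves 437.5 for 2 columns, so c = 218.75 px.
Adding margins, columns and gutters: 30 + 875 + 72 = 977 px.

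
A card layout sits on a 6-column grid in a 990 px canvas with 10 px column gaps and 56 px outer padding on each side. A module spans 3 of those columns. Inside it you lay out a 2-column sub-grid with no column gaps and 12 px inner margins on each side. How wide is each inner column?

205 px

Take off 112 px of margins, leaving 878 px.
Subtracting 5 column gaps of 10 leaves 828 for 6 columns, so c = 138 px.
3-column span = 3·138 + 2·10 = 434 px.
Inner content = 434 − 2·12 = 410 px.
2d = 410 → d = 205 px.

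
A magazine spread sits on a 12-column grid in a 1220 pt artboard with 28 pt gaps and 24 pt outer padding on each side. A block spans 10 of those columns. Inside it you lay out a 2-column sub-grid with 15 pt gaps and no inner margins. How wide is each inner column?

Inside the margins: 1220 − 48 = 1172 pt.
12c + 11·28 = 1172 → 12c = 864 → c = 72 pt.
10-column span = 10·72 + 9·28 = 972 pt.
2d + 1·15 = 972 → 2d = 957 → d = 478.5 pt.

478.5 pt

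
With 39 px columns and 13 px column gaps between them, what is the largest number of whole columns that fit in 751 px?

14 columns: 14·39 + 13·13 = 715 px ≤ 751.
15 columns: 767 px > 751. So 14.

14 columns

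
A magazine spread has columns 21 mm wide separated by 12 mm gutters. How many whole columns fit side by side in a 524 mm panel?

16 columns

16 columns: 16·21 + 15·12 = 516 mm ≤ 524.
17 columns: 549 mm > 524. So 16.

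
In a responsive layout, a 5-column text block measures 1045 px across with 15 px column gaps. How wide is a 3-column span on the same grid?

Subtracting 4 column gaps of 15 leaves 985 for 5 columns, so c = 197 px.
Span of 3: 3·197 + 2·15 = 591 + 30 = 621 px.

621 px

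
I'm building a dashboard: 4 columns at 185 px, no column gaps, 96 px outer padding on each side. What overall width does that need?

Total width: 2·96 + 4·185 = 932 px.

932 px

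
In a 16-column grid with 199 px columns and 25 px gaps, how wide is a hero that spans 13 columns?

2887 px

13 columns plus 12 gaps: 2587 + 300 = 2887 px.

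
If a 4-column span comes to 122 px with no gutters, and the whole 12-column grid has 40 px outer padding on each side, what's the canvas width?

4c = 122 → c = 30.5 px.
Total width: 2·40 + 12·30.5 = 446 px.

446 px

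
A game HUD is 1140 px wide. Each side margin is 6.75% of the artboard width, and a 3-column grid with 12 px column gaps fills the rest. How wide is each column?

1140 × (1 − 2·6.75%) = 1140 × 86.5% = 986.1 px for the columns.
986.1 − 2·12 = 962.1; ÷3 gives c = 320.7 px.

320.7 px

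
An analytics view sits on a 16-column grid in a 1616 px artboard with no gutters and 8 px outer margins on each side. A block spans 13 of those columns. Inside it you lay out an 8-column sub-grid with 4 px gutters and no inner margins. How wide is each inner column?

Inside the margins: 1616 − 16 = 1600 px.
With no gutters, each column is 1600/16 = 100 px.
With no gutters, 13 columns span 13·100 = 1300 px.
Subtracting 7 gutters of 4 leaves 1272 for 8 columns, so d = 159 px.

159 px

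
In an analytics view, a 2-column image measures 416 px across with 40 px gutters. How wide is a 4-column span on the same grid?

2c + 1·40 = 416 → 2c = 376 → c = 188 px.
4 columns plus 3 gutters: 752 + 120 = 872 px.

872 px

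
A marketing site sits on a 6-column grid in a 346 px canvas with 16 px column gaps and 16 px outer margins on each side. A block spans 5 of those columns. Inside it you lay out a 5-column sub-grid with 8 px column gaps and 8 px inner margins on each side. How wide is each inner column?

42.2 px

Subtract both margins: 346 − 2·16 = 314 px.
Subtracting 5 column gaps of 16 leaves 234 for 6 columns, so c = 39 px.
Span of 5: 5·39 + 4·16 = 195 + 64 = 259 px.
Inner content = 259 − 2·8 = 243 px.
243 − 4·8 = 211; ÷5 gives d = 42.2 px.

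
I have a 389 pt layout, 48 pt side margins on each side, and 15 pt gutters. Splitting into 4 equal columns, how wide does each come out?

62 pt

Take off 96 pt of margins, leaving 293 pt.
4 columns + 3 gutters: 4c + 3·15 = 293.
4c = 293 − 45 = 248, so c = 62 pt.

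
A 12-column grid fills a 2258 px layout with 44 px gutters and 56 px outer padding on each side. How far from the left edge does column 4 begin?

603.5 px

Subtract both margins: 2258 − 2·56 = 2146 px.
12c + 11·44 = 2146 → 12c = 1662 → c = 138.5 px.
Column 4 starts at margin + 3·(column + gutter) = 56 + 3·182.5 = 603.5 px.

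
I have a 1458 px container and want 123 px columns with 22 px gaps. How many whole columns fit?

k columns need k·123 + (k−1)·22 = k·145 − 22.
k·145 − 22 ≤ 1458 → k ≤ 1480 / 145 ≈ 10.21, so k = 10.

10 columns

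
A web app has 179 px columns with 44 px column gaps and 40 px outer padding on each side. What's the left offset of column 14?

Before column 14: the margin + 13 columns + 13 column gaps.
Offset = 40 + 13·(179 + 44) = 40 + 2899 = 2939 px.

2939 px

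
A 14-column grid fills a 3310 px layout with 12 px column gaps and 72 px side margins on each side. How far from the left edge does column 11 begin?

2342 px

Content = 3310 − 2·72 = 3166 px.
14 columns + 13 column gaps: 14c + 13·12 = 3166.
14c = 3166 − 156 = 3010, so c = 215 px.
Column 11 starts at margin + 10·(column + gutter) = 72 + 10·227 = 2342 px.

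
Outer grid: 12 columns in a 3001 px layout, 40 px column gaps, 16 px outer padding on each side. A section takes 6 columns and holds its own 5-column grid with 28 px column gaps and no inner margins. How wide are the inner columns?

Subtract both margins: 3001 − 2·16 = 2969 px.
Subtracting 11 column gaps of 40 leaves 2529 for 12 columns, so c = 210.75 px.
Span of 6: 6·210.75 + 5·40 = 1264.5 + 200 = 1464.5 px.
Subtracting 4 column gaps of 28 leaves 1352.5 for 5 columns, so d = 270.5 px.

270.5 px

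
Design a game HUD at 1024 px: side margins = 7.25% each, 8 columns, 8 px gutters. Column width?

Margins: 7.25% × 1024 = 74.24 px each, so content = 1024 − 148.48 = 875.52 px.
8c + 7·8 = 875.52 → 8c = 819.52 → c = 102.44 px.

102.44 px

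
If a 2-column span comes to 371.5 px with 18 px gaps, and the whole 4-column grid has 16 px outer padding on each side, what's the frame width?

2c + 1·18 = 371.5 → 2c = 353.5 → c = 176.75 px.
Frame = 2·16 + 4·176.75 + 3·18 = 32 + 707 + 54 = 793 px.

793 px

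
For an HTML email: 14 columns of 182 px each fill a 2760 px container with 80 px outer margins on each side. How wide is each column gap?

Subtract both margins: 2760 − 2·80 = 2600 px.
14·182 + 13g = 2600 → 13g = 52 → g = 4 px.

4 px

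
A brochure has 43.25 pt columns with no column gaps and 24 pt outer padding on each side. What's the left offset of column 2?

67.25 pt

Before column 2: the margin + 1 column + 1 column gap.
Offset = 24 + 1·(43.25 + 0) = 24 + 43.25 = 67.25 pt.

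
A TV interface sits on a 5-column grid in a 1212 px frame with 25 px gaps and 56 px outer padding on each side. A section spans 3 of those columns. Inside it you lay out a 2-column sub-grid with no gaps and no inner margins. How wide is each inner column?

Outer content = 1212 − 2·56 = 1100 px.
5c + 4·25 = 1100 → 5c = 1000 → c = 200 px.
3-column span = 3·200 + 2·25 = 650 px.
650 / 2 = 325 px per column.

325 px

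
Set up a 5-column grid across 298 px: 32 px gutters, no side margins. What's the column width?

5 columns + 4 gutters: 5c + 4·32 = 298.
5c = 298 − 128 = 170, so c = 34 px.

34 px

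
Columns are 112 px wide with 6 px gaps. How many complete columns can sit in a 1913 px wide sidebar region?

16 columns

k columns need k·112 + (k−1)·6 = k·118 − 6.
k·118 − 6 ≤ 1913 → k ≤ 1919 / 118 ≈ 16.26, so k = 16.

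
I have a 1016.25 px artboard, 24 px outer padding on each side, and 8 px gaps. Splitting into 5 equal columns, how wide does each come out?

187.25 px

Take off 48 px of margins, leaving 968.25 px.
Subtracting 4 gaps of 8 leaves 936.25 for 5 columns, so c = 187.25 px.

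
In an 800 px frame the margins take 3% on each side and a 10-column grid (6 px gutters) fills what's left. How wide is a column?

69.8 px

Margins: 3% × 800 = 24 px each, so content = 800 − 48 = 752 px.
Subtracting 9 gutters of 6 leaves 698 for 10 columns, so c = 69.8 px.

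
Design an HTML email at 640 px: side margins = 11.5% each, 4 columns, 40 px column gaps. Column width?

93.2 px

640 × (1 − 2·11.5%) = 640 × 77% = 492.8 px for the columns.
492.8 − 3·40 = 372.8; ÷4 gives c = 93.2 px.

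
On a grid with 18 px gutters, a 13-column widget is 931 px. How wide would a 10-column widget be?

712 px

Subtracting 12 gutters of 18 leaves 715 for 13 columns, so c = 55 px.
10 columns plus 9 gutters: 550 + 162 = 712 px.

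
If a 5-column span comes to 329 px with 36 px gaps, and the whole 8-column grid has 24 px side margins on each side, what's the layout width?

5c + 4·36 = 329 → 5c = 185 → c = 37 px.
Adding margins, columns and gutters: 48 + 296 + 252 = 596 px.

596 px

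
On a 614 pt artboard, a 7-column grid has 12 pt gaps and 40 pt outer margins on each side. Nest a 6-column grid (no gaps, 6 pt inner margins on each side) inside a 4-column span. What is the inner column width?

Take off 80 pt of margins, leaving 534 pt.
7c + 6·12 = 534 → 7c = 462 → c = 66 pt.
Span of 4: 4·66 + 3·12 = 264 + 36 = 300 pt.
Inner content = 300 − 2·6 = 288 pt.
288 / 6 = 48 pt per column.

48 pt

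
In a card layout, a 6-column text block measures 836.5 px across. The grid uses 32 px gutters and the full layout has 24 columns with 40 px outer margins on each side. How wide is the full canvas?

836.5 − 5·32 = 676.5; ÷6 gives c = 112.75 px.
Canvas = 2·40 + 24·112.75 + 23·32 = 80 + 2706 + 736 = 3522 px.

3522 px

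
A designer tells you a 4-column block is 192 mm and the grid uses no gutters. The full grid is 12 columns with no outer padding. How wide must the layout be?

576 mm

With no gutters, each column is 192/4 = 48 mm.
Total width: 12·48 = 576 mm.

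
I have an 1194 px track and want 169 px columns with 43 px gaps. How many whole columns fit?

k columns need k·169 + (k−1)·43 = k·212 − 43.
k·212 − 43 ≤ 1194 → k ≤ 1237 / 212 ≈ 5.83, so k = 5.

5 columns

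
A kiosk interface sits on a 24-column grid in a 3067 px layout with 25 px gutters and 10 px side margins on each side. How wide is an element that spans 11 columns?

Subtract both margins: 3067 − 2·10 = 3047 px.
3047 − 23·25 = 2472; ÷24 gives c = 103 px.
11 columns plus 10 gutters: 1133 + 250 = 1383 px.

1383 px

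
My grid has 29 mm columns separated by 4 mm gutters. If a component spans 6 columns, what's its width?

194 mm

Span of 6: 6·29 + 5·4 = 174 + 20 = 194 mm.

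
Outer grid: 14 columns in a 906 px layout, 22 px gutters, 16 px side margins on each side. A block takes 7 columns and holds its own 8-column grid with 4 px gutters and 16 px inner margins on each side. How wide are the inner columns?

45.75 px

Outer content = 906 − 2·16 = 874 px.
14 columns + 13 gutters: 14c + 13·22 = 874.
14c = 874 − 286 = 588, so c = 42 px.
7 columns plus 6 gutters: 294 + 132 = 426 px.
Inner content = 426 − 2·16 = 394 px.
8d + 7·4 = 394 → 8d = 366 → d = 45.75 px.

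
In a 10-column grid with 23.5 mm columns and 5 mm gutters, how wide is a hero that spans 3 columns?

80.5 mm

3-column span = 3·23.5 + 2·5 = 80.5 mm.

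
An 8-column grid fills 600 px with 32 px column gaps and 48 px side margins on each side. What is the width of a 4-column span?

Content width = 600 − 2·48 = 504 px.
504 − 7·32 = 280; ÷8 gives c = 35 px.
4 columns plus 3 column gaps: 140 + 96 = 236 px.

236 px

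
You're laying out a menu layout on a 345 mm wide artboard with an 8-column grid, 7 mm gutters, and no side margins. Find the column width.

37 mm

345 − 7·7 = 296; ÷8 gives c = 37 mm.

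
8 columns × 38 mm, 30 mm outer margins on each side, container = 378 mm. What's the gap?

2 mm

Content width = 378 − 2·30 = 318 mm.
8·38 + 7g = 318 → 7g = 14 → g = 2 mm.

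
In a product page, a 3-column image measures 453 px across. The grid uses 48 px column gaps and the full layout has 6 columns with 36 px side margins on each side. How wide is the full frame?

1026 px

453 − 2·48 = 357; ÷3 gives c = 119 px.
Adding margins, columns and gutters: 72 + 714 + 240 = 1026 px.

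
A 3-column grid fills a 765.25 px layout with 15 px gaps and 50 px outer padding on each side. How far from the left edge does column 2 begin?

Content = 765.25 − 2·50 = 665.25 px.
665.25 − 2·15 = 635.25; ÷3 gives c = 211.75 px.
Column 2 starts at margin + 1·(column + gutter) = 50 + 1·226.75 = 276.75 px.

276.75 px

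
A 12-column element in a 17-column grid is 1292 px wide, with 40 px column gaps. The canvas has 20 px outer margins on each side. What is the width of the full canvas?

12 columns + 11 column gaps: 12c + 11·40 = 1292.
12c = 1292 − 440 = 852, so c = 71 px.
Canvas = 2·20 + 17·71 + 16·40 = 40 + 1207 + 640 = 1887 px.

1887 px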